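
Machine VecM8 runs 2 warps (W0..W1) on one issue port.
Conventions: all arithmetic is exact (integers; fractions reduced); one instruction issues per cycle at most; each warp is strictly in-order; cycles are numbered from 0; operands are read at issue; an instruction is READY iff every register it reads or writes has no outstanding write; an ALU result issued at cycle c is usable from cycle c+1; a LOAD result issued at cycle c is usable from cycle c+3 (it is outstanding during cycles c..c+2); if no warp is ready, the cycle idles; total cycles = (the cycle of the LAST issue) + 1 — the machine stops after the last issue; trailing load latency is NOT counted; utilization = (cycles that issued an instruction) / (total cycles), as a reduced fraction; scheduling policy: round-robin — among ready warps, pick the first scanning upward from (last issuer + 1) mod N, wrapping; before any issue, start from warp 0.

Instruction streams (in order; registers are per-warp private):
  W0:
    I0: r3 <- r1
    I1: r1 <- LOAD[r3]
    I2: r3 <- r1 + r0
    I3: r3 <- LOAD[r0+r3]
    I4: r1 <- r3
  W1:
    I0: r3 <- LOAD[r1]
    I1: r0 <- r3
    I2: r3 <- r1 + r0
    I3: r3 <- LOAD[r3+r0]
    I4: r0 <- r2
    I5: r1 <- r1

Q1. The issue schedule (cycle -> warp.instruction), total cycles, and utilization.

cycle 0: W0.I0
cycle 1: W1.I0
cycle 2: W0.I1
cycle 3: idle
cycle 4: W1.I1
cycle 5: W0.I2
cycle 6: W1.I2
cycle 7: W0.I3
cycle 8: W1.I3
cycle 9: W1.I4
cycle 10: W0.I4
cycle 11: W1.I5

Answer: 12 cycles, utilization 11/12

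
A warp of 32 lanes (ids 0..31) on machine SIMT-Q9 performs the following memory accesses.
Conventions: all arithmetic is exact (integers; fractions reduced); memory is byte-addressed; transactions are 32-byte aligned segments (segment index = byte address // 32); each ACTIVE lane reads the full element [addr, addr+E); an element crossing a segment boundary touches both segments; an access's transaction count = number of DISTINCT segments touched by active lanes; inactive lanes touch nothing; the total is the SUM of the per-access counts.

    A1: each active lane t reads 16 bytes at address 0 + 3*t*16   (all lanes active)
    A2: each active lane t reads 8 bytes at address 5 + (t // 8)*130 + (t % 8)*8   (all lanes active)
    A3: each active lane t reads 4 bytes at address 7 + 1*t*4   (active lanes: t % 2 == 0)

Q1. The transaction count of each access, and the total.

A1: 32 transactions
A2: 12 transactions
A3: 5 transactions

Answer: 32,12,5; total 49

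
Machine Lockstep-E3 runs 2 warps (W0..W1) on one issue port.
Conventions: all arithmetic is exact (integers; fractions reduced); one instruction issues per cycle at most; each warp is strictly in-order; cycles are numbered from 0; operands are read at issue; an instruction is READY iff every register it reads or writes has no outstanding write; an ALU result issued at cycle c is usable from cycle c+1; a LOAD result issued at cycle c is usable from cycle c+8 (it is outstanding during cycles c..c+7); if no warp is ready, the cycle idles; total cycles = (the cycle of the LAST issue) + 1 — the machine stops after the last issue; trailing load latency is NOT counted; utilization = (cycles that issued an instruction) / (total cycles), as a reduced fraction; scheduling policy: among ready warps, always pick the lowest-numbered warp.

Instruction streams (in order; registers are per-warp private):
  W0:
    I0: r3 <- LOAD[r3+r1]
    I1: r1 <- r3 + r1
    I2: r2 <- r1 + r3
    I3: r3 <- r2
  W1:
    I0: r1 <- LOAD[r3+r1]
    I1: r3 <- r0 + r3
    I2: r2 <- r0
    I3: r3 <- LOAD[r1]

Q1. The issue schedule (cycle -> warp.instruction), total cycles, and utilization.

cycle 0: W0.I0
cycle 1: W1.I0
cycle 2: W1.I1
cycle 3: W1.I2
cycle 4: idle
cycle 5: idle
cycle 6: idle
cycle 7: idle
cycle 8: W0.I1
cycle 9: W0.I2
cycle 10: W0.I3
cycle 11: W1.I3

Answer: 12 cycles, utilization 2/3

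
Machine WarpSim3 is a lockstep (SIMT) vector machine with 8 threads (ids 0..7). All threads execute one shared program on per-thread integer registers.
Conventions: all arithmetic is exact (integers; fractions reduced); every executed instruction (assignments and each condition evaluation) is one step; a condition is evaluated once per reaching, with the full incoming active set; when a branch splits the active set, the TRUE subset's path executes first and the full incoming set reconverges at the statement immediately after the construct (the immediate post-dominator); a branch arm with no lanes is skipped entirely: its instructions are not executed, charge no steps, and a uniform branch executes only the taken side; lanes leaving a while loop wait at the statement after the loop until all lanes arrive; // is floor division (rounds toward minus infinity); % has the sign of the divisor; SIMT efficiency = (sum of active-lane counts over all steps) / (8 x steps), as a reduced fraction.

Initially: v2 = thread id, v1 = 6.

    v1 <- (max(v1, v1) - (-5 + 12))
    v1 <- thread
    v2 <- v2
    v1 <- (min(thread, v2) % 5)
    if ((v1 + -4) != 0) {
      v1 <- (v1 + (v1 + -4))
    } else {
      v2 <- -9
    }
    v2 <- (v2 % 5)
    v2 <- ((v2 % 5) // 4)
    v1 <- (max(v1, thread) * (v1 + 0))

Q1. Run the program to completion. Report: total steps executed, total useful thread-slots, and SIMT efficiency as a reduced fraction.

Answer: 10 steps, 72 useful, 9/10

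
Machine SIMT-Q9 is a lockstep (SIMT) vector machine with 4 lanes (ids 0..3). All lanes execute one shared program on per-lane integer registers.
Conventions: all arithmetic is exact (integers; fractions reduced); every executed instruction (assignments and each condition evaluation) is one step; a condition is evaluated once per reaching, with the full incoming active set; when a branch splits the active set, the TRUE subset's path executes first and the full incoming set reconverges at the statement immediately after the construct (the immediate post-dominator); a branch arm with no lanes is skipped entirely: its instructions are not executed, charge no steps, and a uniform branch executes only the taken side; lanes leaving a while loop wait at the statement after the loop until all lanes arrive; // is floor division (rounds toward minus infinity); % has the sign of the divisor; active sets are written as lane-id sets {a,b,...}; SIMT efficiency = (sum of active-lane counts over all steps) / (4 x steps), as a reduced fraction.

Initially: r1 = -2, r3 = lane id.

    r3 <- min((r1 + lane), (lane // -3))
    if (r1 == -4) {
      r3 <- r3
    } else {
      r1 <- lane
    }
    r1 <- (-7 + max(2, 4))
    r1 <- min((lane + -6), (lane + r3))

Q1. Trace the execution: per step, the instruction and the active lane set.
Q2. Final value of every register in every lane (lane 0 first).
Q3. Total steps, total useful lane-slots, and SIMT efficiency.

step 0: r3 <- min((r1 + lane), (lane // -3)) {0,1,2,3}
step 1: eval (r1 == -4)              {0,1,2,3}
step 2: r1 <- lane                   {0,1,2,3}
step 3: r1 <- (-7 + max(2, 4))       {0,1,2,3}
step 4: r1 <- min((lane + -6), (lane + r3)) {0,1,2,3}

Answer: 5 steps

r1: -6,-5,-4,-3
r3: -2,-1,-1,-1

steps = 5; useful = 20; efficiency = 20/20 = 1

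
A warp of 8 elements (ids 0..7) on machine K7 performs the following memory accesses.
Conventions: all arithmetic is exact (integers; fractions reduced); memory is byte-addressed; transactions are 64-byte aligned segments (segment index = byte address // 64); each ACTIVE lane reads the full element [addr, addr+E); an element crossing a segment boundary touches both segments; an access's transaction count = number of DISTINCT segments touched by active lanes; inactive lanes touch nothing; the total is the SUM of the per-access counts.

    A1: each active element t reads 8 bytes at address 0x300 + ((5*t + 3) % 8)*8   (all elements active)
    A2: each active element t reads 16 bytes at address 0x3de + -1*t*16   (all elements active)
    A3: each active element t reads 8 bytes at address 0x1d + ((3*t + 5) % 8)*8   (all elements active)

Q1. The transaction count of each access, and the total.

A1: 1 transaction
A2: 3 transactions
A3: 2 transactions

Answer: 1,3,2; total 6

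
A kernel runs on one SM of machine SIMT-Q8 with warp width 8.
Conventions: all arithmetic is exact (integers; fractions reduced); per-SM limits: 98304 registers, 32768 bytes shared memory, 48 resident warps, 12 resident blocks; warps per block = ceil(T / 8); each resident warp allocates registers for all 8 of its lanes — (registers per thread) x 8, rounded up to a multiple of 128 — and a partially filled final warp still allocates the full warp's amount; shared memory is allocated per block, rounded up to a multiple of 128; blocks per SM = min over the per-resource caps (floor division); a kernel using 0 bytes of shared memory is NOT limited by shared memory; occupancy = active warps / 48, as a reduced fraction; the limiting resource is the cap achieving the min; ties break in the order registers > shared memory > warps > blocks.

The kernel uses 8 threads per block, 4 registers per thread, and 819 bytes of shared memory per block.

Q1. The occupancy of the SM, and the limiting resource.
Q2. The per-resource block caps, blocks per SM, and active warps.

Answer: occupancy 1/4, limited by blocks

registers: 768 blocks
shared memory: 36 blocks
warps: 48 blocks
blocks: 12 blocks

Answer: 12 blocks, 12 active warps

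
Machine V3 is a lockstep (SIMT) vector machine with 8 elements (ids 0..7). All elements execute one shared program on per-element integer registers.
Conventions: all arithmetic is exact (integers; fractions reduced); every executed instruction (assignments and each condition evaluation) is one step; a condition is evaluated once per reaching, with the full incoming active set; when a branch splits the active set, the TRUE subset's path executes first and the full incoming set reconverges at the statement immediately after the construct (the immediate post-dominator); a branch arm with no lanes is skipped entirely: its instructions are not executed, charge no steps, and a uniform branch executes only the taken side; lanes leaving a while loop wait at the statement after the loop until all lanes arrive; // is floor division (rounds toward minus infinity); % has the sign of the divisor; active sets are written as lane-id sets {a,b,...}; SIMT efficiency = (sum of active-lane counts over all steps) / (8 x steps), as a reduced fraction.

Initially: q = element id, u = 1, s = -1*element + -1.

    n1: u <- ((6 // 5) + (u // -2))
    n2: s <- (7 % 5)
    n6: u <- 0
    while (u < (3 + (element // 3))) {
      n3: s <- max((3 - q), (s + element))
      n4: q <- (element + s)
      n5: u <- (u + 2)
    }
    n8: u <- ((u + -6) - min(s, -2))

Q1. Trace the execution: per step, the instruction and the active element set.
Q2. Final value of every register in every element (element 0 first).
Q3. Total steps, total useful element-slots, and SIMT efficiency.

step 0: u <- ((6 // 5) + (u // -2))  {0,1,2,3,4,5,6,7}
step 1: s <- (7 % 5)                 {0,1,2,3,4,5,6,7}
step 2: u <- 0                       {0,1,2,3,4,5,6,7}
step 3: eval (u < (3 + (element // 3))) {0,1,2,3,4,5,6,7}
step 4: s <- max((3 - q), (s + element)) {0,1,2,3,4,5,6,7}
step 5: q <- (element + s)           {0,1,2,3,4,5,6,7}
step 6: u <- (u + 2)                 {0,1,2,3,4,5,6,7}
step 7: eval (u < (3 + (element // 3))) {0,1,2,3,4,5,6,7}
step 8: s <- max((3 - q), (s + element)) {0,1,2,3,4,5,6,7}
step 9: q <- (element + s)           {0,1,2,3,4,5,6,7}
step 10: u <- (u + 2)                 {0,1,2,3,4,5,6,7}
step 11: eval (u < (3 + (element // 3))) {0,1,2,3,4,5,6,7}
step 12: s <- max((3 - q), (s + element)) {6,7}
step 13: q <- (element + s)           {6,7}
step 14: u <- (u + 2)                 {6,7}
step 15: eval (u < (3 + (element // 3))) {6,7}
step 16: u <- ((u + -6) - min(s, -2)) {0,1,2,3,4,5,6,7}

Answer: 17 steps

q: 3,5,8,11,14,17,26,30
u: 0,0,0,0,0,0,2,2
s: 3,4,6,8,10,12,20,23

steps = 17; useful = 112; efficiency = 112/136 = 14/17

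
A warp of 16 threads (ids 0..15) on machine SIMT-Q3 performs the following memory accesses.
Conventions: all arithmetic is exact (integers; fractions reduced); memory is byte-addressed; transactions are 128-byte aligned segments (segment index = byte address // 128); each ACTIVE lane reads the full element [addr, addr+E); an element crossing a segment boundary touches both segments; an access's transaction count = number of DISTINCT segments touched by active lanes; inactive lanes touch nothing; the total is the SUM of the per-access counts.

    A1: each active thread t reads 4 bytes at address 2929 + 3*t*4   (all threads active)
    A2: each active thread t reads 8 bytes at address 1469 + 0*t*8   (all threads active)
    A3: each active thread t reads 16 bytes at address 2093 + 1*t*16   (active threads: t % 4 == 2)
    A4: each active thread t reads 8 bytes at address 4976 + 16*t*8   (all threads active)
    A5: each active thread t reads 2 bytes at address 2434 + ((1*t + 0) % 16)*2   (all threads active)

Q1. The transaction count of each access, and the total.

A1: 3 transactions
A2: 1 transaction
A3: 3 transactions
A4: 16 transactions
A5: 1 transaction

Answer: 3,1,3,16,1; total 24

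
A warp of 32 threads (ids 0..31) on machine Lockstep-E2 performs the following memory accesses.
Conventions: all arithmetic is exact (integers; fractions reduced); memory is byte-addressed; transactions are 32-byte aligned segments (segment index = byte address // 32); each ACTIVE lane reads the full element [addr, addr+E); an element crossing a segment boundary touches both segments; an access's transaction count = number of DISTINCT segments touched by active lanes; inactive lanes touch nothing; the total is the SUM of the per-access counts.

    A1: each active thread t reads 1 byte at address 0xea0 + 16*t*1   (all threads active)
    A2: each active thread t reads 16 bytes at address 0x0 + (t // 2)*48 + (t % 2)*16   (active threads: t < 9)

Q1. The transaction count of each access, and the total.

A1: 16 transactions
A2: 7 transactions

Answer: 16,7; total 23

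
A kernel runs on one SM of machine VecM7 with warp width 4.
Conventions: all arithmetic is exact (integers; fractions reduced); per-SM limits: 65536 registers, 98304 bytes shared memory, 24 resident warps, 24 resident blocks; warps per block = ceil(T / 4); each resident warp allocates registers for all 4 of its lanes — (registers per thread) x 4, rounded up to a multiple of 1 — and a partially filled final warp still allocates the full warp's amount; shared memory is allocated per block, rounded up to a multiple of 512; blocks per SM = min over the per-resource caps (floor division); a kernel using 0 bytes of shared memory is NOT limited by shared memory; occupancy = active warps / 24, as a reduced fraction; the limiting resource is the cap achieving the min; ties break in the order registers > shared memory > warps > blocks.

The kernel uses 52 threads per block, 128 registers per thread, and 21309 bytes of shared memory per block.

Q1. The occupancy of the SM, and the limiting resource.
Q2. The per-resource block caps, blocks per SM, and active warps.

Answer: occupancy 13/24, limited by warps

registers: 9 blocks
shared memory: 4 blocks
warps: 1 block
blocks: 24 blocks

Answer: 1 block, 13 active warps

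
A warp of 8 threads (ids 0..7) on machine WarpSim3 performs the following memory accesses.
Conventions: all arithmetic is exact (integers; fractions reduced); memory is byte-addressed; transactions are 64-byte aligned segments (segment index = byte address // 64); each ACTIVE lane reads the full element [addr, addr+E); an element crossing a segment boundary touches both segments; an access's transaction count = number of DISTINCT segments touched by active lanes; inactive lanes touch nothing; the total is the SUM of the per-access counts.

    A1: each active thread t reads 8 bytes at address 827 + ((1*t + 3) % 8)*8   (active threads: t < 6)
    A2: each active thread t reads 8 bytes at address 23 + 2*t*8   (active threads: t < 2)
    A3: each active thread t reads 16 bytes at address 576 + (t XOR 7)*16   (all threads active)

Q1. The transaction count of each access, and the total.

A1: 2 transactions
A2: 1 transaction
A3: 2 transactions

Answer: 2,1,2; total 5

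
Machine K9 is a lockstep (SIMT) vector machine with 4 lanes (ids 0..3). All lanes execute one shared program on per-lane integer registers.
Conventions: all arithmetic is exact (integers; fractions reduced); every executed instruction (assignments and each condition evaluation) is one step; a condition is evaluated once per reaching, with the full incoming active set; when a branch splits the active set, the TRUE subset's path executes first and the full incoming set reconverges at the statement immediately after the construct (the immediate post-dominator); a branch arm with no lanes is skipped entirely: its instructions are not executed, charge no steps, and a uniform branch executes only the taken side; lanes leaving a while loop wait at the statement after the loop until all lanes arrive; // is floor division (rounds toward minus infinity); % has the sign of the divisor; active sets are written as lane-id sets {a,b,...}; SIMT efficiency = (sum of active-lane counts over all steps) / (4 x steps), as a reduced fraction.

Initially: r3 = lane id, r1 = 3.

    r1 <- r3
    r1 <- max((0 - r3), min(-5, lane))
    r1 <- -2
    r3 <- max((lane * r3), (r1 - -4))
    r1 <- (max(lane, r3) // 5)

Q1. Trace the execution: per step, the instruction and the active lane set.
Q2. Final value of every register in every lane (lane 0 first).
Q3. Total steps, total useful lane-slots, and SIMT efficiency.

step 0: r1 <- r3                     {0,1,2,3}
step 1: r1 <- max((0 - r3), min(-5, lane)) {0,1,2,3}
step 2: r1 <- -2                     {0,1,2,3}
step 3: r3 <- max((lane * r3), (r1 - -4)) {0,1,2,3}
step 4: r1 <- (max(lane, r3) // 5)   {0,1,2,3}

Answer: 5 steps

r3: 2,2,4,9
r1: 0,0,0,1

steps = 5; useful = 20; efficiency = 20/20 = 1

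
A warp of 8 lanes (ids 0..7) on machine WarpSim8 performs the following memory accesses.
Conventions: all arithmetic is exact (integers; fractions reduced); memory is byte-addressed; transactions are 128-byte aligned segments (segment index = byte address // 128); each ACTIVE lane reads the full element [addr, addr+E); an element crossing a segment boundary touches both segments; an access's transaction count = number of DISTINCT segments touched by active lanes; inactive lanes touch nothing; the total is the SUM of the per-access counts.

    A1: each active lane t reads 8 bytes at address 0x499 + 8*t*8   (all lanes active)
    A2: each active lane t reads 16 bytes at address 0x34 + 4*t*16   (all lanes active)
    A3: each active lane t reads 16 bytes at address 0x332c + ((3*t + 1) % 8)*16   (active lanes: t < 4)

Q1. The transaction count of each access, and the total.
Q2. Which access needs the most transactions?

A1: 4 transactions
A2: 5 transactions
A3: 2 transactions

Answer: 4,5,2; total 11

Answer: A2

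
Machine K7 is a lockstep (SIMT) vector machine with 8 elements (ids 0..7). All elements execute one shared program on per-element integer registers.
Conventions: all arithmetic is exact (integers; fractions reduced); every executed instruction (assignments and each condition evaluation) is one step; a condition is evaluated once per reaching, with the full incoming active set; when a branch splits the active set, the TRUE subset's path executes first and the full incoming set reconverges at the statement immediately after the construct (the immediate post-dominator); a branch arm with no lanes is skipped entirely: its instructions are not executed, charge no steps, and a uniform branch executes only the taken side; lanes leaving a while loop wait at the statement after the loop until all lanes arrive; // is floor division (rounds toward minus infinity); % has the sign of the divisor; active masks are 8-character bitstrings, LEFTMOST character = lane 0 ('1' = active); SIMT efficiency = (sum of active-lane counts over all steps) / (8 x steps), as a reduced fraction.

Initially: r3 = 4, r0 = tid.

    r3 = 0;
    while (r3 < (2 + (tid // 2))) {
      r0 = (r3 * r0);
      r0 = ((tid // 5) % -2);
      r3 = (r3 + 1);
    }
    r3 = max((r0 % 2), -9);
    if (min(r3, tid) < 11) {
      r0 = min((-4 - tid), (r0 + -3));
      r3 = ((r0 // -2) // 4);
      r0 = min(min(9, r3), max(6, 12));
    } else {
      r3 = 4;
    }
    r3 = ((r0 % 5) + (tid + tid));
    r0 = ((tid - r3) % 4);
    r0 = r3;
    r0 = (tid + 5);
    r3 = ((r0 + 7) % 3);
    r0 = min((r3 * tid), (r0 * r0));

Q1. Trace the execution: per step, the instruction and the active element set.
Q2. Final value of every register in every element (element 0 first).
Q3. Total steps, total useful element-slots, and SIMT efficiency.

step 0: r3 <- 0                      11111111
step 1: eval (r3 < (2 + (tid // 2))) 11111111
step 2: r0 <- (r3 * r0)              11111111
step 3: r0 <- ((tid // 5) % -2)      11111111
step 4: r3 <- (r3 + 1)               11111111
step 5: eval (r3 < (2 + (tid // 2))) 11111111
step 6: r0 <- (r3 * r0)              11111111
step 7: r0 <- ((tid // 5) % -2)      11111111
step 8: r3 <- (r3 + 1)               11111111
step 9: eval (r3 < (2 + (tid // 2))) 11111111
step 10: r0 <- (r3 * r0)              00111111
step 11: r0 <- ((tid // 5) % -2)      00111111
step 12: r3 <- (r3 + 1)               00111111
step 13: eval (r3 < (2 + (tid // 2))) 00111111
step 14: r0 <- (r3 * r0)              00001111
step 15: r0 <- ((tid // 5) % -2)      00001111
step 16: r3 <- (r3 + 1)               00001111
step 17: eval (r3 < (2 + (tid // 2))) 00001111
step 18: r0 <- (r3 * r0)              00000011
step 19: r0 <- ((tid // 5) % -2)      00000011
step 20: r3 <- (r3 + 1)               00000011
step 21: eval (r3 < (2 + (tid // 2))) 00000011
step 22: r3 <- max((r0 % 2), -9)      11111111
step 23: eval (min(r3, tid) < 11)     11111111
step 24: r0 <- min((-4 - tid), (r0 + -3)) 11111111
step 25: r3 <- ((r0 // -2) // 4)      11111111
step 26: r0 <- min(min(9, r3), max(6, 12)) 11111111
step 27: r3 <- ((r0 % 5) + (tid + tid)) 11111111
step 28: r0 <- ((tid - r3) % 4)       11111111
step 29: r0 <- r3                     11111111
step 30: r0 <- (tid + 5)              11111111
step 31: r3 <- ((r0 + 7) % 3)         11111111
step 32: r0 <- min((r3 * tid), (r0 * r0)) 11111111

Answer: 33 steps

r3: 0,1,2,0,1,2,0,1
r0: 0,1,4,0,4,10,0,7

steps = 33; useful = 216; efficiency = 216/264 = 9/11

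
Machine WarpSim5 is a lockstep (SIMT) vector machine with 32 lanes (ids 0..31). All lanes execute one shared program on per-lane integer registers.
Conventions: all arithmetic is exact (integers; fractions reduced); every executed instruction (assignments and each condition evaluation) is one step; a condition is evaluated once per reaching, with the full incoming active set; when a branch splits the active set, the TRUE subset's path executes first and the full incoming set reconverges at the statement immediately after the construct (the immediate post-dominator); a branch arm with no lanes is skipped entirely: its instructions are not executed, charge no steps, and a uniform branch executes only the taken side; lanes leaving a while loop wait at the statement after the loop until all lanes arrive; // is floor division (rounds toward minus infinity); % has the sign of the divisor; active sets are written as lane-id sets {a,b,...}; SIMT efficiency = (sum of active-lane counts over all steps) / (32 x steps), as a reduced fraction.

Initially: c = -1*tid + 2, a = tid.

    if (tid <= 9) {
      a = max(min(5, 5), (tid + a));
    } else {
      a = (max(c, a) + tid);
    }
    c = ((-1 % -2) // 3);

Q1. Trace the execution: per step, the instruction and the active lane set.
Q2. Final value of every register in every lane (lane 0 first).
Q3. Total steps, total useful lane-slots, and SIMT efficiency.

step 0: eval (tid <= 9)              {0,1,2,3,4,5,6,7,8,9,10,11,12,13,14,15,16,17,18,19,20,21,22,23,24,25,26,27,28,29,30,31}
step 1: a <- max(min(5, 5), (tid + a)) {0,1,2,3,4,5,6,7,8,9}
step 2: a <- (max(c, a) + tid)       {10,11,12,13,14,15,16,17,18,19,20,21,22,23,24,25,26,27,28,29,30,31}
step 3: c <- ((-1 % -2) // 3)        {0,1,2,3,4,5,6,7,8,9,10,11,12,13,14,15,16,17,18,19,20,21,22,23,24,25,26,27,28,29,30,31}

Answer: 4 steps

c: -1,-1,-1,-1,-1,-1,-1,-1,-1,-1,-1,-1,-1,-1,-1,-1,-1,-1,-1,-1,-1,-1,-1,-1,-1,-1,-1,-1,-1,-1,-1,-1
a: 5,5,5,6,8,10,12,14,16,18,20,22,24,26,28,30,32,34,36,38,40,42,44,46,48,50,52,54,56,58,60,62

steps = 4; useful = 96; efficiency = 96/128 = 3/4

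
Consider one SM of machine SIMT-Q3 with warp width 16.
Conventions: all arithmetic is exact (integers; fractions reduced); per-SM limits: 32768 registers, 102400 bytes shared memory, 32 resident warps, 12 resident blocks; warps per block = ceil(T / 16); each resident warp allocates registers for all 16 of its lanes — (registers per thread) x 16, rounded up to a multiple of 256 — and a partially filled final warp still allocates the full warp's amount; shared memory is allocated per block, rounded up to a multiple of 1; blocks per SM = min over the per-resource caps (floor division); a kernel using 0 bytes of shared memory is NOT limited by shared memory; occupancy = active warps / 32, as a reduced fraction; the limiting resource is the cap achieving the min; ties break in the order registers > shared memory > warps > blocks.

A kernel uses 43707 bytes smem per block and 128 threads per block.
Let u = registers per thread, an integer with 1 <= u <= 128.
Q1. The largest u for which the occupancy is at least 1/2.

Answer: u = 128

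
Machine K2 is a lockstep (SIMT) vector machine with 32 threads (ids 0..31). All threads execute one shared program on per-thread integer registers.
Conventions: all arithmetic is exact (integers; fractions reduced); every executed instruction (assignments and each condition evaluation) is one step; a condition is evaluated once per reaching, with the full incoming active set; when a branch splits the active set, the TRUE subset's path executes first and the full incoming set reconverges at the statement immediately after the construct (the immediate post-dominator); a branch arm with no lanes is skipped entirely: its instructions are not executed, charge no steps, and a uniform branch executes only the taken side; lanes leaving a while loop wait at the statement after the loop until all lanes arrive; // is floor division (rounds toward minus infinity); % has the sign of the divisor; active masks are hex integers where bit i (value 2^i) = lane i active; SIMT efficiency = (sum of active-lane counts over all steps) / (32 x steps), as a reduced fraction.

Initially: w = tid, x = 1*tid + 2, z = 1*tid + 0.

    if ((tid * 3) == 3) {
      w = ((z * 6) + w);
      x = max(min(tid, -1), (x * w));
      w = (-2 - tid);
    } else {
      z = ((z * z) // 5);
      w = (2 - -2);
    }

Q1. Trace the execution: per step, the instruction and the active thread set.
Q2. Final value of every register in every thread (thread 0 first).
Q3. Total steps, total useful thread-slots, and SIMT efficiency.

step 0: eval ((tid * 3) == 3)        0xffffffff
step 1: w <- ((z * 6) + w)           0x00000002
step 2: x <- max(min(tid, -1), (x * w)) 0x00000002
step 3: w <- (-2 - tid)              0x00000002
step 4: z <- ((z * z) // 5)          0xfffffffd
step 5: w <- (2 - -2)                0xfffffffd

Answer: 6 steps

w: 4,-3,4,4,4,4,4,4,4,4,4,4,4,4,4,4,4,4,4,4,4,4,4,4,4,4,4,4,4,4,4,4
x: 2,21,4,5,6,7,8,9,10,11,12,13,14,15,16,17,18,19,20,21,22,23,24,25,26,27,28,29,30,31,32,33
z: 0,1,0,1,3,5,7,9,12,16,20,24,28,33,39,45,51,57,64,72,80,88,96,105,115,125,135,145,156,168,180,192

steps = 6; useful = 97; efficiency = 97/192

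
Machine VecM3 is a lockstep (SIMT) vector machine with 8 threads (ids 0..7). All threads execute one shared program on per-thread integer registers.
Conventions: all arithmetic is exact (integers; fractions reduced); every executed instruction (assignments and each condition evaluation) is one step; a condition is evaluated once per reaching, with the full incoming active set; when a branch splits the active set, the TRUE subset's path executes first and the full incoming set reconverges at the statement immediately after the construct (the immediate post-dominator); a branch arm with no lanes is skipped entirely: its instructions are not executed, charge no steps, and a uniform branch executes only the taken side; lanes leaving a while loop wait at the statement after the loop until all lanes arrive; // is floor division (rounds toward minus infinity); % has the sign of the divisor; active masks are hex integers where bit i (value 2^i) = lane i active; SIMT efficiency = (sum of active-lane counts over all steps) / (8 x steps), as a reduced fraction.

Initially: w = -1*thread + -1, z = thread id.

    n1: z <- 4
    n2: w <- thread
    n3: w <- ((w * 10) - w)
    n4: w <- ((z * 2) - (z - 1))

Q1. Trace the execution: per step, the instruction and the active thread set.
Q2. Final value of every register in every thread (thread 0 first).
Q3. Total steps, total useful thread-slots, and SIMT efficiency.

step 0: z <- 4                       0xff
step 1: w <- thread                  0xff
step 2: w <- ((w * 10) - w)          0xff
step 3: w <- ((z * 2) - (z - 1))     0xff

Answer: 4 steps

w: 5,5,5,5,5,5,5,5
z: 4,4,4,4,4,4,4,4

steps = 4; useful = 32; efficiency = 32/32 = 1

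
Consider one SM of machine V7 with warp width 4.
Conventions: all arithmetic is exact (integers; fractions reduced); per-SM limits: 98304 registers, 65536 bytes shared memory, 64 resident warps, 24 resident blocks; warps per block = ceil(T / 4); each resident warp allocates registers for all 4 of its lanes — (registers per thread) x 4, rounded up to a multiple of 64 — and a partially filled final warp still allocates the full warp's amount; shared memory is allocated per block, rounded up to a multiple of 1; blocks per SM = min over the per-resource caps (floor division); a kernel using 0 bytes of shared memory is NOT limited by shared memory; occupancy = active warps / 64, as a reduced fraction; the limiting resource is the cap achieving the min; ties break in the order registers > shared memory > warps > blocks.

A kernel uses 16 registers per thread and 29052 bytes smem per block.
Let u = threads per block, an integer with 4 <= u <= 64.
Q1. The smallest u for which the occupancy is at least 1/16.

Answer: u = 5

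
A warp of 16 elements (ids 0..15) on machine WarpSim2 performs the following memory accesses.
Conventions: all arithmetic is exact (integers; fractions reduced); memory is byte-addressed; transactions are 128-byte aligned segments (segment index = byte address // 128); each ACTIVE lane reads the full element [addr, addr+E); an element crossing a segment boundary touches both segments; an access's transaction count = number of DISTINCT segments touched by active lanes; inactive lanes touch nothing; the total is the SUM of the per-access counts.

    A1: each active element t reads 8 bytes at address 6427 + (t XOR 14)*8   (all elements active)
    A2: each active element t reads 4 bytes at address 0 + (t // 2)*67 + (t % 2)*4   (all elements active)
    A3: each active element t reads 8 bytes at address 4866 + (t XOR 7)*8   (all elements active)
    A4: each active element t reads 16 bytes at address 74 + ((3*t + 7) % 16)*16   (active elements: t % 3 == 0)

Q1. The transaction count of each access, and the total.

A1: 2 transactions
A2: 4 transactions
A3: 2 transactions
A4: 3 transactions

Answer: 2,4,2,3; total 11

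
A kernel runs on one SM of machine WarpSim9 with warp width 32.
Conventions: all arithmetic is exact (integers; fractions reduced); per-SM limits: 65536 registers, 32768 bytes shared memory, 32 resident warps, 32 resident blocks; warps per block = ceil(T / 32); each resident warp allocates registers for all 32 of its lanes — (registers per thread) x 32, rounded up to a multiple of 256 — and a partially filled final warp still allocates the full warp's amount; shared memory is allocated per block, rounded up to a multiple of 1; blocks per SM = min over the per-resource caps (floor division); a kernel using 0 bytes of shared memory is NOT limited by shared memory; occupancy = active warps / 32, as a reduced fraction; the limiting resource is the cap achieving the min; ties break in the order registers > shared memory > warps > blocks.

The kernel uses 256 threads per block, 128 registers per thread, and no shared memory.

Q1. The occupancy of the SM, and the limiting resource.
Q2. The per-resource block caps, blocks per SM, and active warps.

Answer: occupancy 1/2, limited by registers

registers: 2 blocks
shared memory: no limit (kernel uses none)
warps: 4 blocks
blocks: 32 blocks

Answer: 2 blocks, 16 active warps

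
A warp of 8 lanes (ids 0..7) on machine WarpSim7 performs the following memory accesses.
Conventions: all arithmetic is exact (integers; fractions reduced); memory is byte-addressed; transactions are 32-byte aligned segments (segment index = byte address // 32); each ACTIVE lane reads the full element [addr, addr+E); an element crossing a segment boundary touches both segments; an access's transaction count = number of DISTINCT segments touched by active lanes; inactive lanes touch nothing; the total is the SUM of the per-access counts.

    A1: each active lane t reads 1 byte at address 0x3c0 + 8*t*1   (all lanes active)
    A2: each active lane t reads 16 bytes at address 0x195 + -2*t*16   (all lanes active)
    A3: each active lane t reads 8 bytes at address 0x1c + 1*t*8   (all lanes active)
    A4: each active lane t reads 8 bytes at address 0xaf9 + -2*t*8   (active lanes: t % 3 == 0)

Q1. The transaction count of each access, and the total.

A1: 2 transactions
A2: 9 transactions
A3: 3 transactions
A4: 5 transactions

Answer: 2,9,3,5; total 19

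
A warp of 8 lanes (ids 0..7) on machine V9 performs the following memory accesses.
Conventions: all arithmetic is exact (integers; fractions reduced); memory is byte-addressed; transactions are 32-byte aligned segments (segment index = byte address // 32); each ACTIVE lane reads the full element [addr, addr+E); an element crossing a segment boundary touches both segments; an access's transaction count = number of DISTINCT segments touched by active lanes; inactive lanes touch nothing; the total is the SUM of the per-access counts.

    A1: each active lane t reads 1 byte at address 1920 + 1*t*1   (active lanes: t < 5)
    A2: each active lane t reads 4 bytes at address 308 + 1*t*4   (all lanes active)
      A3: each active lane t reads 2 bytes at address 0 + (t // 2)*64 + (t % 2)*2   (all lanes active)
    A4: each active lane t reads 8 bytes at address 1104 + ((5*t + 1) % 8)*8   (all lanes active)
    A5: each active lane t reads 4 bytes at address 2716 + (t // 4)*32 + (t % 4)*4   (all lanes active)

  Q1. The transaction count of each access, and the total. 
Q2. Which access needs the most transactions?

A1: 1 transaction
A2: 2 transactions
A3: 4 transactions
A4: 3 transactions
A5: 3 transactions

Answer: 1,2,4,3,3; total 13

Answer: A3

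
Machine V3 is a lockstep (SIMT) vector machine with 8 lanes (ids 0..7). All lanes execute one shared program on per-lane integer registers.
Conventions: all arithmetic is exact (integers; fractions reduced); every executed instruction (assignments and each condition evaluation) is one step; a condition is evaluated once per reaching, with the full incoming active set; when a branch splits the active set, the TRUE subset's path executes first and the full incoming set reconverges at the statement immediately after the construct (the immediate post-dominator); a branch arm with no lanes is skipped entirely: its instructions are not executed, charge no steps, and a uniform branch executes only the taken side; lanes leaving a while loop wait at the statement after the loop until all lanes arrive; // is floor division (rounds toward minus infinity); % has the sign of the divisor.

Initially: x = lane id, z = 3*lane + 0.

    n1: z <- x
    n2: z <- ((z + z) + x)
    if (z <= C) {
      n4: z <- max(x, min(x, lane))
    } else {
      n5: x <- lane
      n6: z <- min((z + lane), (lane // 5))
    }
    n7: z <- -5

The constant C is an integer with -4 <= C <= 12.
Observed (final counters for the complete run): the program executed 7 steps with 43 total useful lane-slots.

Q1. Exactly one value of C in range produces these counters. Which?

Answer: C = 12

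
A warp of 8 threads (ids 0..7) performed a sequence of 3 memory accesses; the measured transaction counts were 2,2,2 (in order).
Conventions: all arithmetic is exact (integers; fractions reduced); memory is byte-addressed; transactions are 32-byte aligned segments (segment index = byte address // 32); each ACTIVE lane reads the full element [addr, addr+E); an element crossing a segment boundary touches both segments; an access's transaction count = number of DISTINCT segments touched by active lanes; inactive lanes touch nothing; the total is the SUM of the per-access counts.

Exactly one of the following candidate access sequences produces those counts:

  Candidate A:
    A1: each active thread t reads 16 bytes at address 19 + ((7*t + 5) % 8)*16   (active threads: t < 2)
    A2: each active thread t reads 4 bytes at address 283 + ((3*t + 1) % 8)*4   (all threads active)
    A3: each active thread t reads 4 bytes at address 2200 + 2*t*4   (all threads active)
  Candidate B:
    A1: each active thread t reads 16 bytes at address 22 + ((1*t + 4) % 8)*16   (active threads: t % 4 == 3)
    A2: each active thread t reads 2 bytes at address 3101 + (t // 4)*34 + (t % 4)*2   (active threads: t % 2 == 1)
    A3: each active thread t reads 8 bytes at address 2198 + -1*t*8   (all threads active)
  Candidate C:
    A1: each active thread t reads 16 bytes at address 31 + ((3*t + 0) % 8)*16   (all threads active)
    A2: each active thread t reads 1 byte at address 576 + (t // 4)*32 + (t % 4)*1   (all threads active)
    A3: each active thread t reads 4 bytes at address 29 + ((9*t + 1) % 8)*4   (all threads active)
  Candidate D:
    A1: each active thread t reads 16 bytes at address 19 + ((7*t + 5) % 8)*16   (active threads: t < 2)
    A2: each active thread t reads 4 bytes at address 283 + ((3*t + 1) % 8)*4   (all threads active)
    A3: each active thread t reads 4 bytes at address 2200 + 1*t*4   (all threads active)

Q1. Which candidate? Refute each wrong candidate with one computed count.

A: A3 gives 3 transactions, not 2
B: A2 gives 3 transactions, not 2
C: A1 gives 5 transactions, not 2
D: all counts match (2,2,2)

Answer: D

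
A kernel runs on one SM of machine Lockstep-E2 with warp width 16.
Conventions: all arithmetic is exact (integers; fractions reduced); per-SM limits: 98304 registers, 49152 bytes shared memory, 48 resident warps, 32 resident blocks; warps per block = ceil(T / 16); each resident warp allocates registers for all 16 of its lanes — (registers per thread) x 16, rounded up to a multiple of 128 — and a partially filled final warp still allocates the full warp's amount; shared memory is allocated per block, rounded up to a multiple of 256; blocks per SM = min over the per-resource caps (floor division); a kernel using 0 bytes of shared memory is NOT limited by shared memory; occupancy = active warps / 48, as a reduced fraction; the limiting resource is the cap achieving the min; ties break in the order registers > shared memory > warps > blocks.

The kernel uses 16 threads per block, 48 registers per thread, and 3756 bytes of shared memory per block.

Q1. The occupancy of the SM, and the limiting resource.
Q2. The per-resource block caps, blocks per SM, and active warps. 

Answer: occupancy 1/4, limited by shared memory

registers: 128 blocks
shared memory: 12 blocks
warps: 48 blocks
blocks: 32 blocks

Answer: 12 blocks, 12 active warps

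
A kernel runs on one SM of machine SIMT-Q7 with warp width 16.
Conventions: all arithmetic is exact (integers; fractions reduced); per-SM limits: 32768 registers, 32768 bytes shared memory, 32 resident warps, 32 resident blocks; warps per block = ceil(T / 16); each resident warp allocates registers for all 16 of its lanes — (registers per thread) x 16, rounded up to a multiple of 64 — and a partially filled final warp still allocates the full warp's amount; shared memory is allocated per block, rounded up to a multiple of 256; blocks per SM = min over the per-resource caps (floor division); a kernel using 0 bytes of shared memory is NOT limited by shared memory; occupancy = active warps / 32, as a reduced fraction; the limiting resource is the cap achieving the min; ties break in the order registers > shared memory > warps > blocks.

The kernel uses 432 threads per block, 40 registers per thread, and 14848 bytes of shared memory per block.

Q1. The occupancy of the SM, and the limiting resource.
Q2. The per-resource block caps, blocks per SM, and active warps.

Answer: occupancy 27/32, limited by registers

registers: 1 block
shared memory: 2 blocks
warps: 1 block
blocks: 32 blocks

Answer: 1 block, 27 active warps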